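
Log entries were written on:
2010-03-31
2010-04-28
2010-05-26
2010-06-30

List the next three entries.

All Wednesdays; the gaps (28, 28, 35) vary with month length.
This is the last Wednesday of each month.
July 2010 ends with Wednesday 2010-07-28.
August 2010 ends with Wednesday 2010-08-25.
September 2010 ends with Wednesday 2010-09-29.

2010-07-28, 2010-08-25, 2010-09-29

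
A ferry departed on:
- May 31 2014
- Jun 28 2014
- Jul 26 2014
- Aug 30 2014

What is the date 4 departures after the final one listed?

Dec 27 2014

All Saturdays; the gaps (28, 28, 35) vary with month length.
This is the last Saturday of each month.
Last Saturday of September 2014: Sep 27 2014.
October 2014 ends with Saturday Oct 25 2014.
Last Saturday of November 2014: Nov 29 2014.
December 2014 ends with Saturday Dec 27 2014.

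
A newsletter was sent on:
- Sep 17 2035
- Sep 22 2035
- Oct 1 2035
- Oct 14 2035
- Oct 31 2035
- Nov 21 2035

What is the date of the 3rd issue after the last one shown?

Feb 16 2036

The spacing grows by 4 each time: 5, 9, 13, 17, 21 days.
Next gap: 25 days. Nov 21 2035 + 25 days = Dec 16 2035.
Next gap: 29 days. Dec 16 2035 + 29 days = Jan 14 2036.
Next gap: 33 days. Jan 14 2036 + 33 days = Feb 16 2036.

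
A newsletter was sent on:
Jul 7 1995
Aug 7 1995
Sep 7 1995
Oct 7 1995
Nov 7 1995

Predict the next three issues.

Dec 7 1995, Jan 7 1996, Feb 7 1996

Each date is the 7th; the gaps (31, 31, 30, 31) track the month lengths.
The rule is the 7th of each month.
December 1995: Dec 7 1995.
January 1996: Jan 7 1996.
February 1996: Feb 7 1996.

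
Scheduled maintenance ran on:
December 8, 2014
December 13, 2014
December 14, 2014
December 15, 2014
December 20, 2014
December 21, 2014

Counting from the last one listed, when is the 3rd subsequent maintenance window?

Gaps: 5, 1, 1, 5, 1 days — not constant, but cyclic with period 3.
The events fall on every Monday, Saturday and Sunday.
The following Monday is December 22, 2014.
Next Saturday: December 27, 2014.
Next Sunday: December 28, 2014.

December 28, 2014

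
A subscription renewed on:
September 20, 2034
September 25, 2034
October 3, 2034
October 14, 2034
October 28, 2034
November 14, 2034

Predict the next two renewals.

December 4, 2034; December 27, 2034

The spacing grows by 3 each time: 5, 8, 11, 14, 17 days.
Next gap: 20 days. November 14, 2034 + 20 days = December 4, 2034.
Next gap: 23 days. December 4, 2034 + 23 days = December 27, 2034.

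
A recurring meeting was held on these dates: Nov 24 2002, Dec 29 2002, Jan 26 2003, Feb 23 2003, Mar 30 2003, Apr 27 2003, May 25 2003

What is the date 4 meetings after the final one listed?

All Sundays; the gaps (35, 28, 28, 35, 28, 28) vary with month length.
This is the last Sunday of each month.
June 2003 ends with Sunday Jun 29 2003.
Last Sunday of July 2003: Jul 27 2003.
August 2003 ends with Sunday Aug 31 2003.
September 2003 ends with Sunday Sep 28 2003.

Sep 28 2003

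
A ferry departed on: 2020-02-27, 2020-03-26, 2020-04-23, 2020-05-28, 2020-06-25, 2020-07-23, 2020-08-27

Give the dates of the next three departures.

2020-09-24, 2020-10-22, 2020-11-26

These are Thursdays at 28- or 35-day spacing (28, 28, 35, 28, 28, 35).
The pattern: 4th Thursday of the month.
September 2020 — 4th Thursday is 2020-09-24.
4th Thursday of October 2020: 2020-10-22.
November 2020 — 4th Thursday is 2020-11-26.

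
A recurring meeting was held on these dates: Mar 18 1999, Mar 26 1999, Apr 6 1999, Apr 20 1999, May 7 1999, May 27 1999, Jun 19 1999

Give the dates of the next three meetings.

Jul 15 1999, Aug 13 1999, Sep 14 1999

The spacing grows by 3 each time: 8, 11, 14, 17, 20, 23 days.
Next gap: 26 days. Jun 19 1999 + 26 days = Jul 15 1999.
Next gap: 29 days. Jul 15 1999 + 29 days = Aug 13 1999.
Next gap: 32 days. Aug 13 1999 + 32 days = Sep 14 1999.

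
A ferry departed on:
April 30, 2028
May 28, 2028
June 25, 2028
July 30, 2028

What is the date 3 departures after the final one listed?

Every date is a Sunday; gaps 28, 28, 35 days.
Each is the last Sunday of its month (at least one falls on the 29th or later, ruling out '4th Sunday').
Last Sunday of August 2028: August 27, 2028.
September 2028 ends with Sunday September 24, 2028.
Last Sunday of October 2028: October 29, 2028.

October 29, 2028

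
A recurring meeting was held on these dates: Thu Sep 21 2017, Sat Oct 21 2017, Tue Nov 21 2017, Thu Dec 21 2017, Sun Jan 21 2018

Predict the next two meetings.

Wed Feb 21 2018, Wed Mar 21 2018

Each date is the 21st; the gaps (30, 31, 30, 31) track the month lengths.
The rule is the 21st of each month.
Next: February 2018 → Wed Feb 21 2018.
March 2018: Wed Mar 21 2018.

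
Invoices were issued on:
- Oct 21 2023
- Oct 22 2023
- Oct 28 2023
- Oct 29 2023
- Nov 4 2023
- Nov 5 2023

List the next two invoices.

Nov 11 2023, Nov 12 2023

Gaps: 1, 6, 1, 6, 1 days — not constant, but cyclic with period 2.
The events fall on every Saturday and Sunday.
Next Saturday: Nov 11 2023.
The following Sunday is Nov 12 2023.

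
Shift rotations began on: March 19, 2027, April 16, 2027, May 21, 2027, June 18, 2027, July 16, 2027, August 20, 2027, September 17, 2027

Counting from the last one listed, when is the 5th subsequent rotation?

February 18, 2028

All dates are Fridays, 28, 35, 28, 28, 35, 28 days apart.
Specifically, the 3rd Friday of each month.
October 2027 — 3rd Friday is October 15, 2027.
3rd Friday of November 2027: November 19, 2027.
3rd Friday of December 2027: December 17, 2027.
3rd Friday of January 2028: January 21, 2028.
February 2028 — 3rd Friday is February 18, 2028.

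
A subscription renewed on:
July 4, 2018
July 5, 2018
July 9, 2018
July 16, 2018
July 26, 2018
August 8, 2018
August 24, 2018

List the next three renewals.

The spacing grows by 3 each time: 1, 4, 7, 10, 13, 16 days.
Next gap: 19 days. August 24, 2018 + 19 days = September 12, 2018.
Next gap: 22 days. September 12, 2018 + 22 days = October 4, 2018.
Next gap: 25 days. October 4, 2018 + 25 days = October 29, 2018.

September 12, 2018; October 4, 2018; October 29, 2018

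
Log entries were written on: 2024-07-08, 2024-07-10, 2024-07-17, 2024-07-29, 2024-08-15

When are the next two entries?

Gaps: 2, 7, 12, 17 days — each gap is 5 larger than the previous one.
Next gap: 22 days. 2024-08-15 + 22 days = 2024-09-06.
Next gap: 27 days. 2024-09-06 + 27 days = 2024-10-03.

2024-09-06, 2024-10-03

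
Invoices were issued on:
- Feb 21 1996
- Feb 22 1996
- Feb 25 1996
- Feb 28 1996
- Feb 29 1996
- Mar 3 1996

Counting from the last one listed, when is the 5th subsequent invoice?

Mar 14 1996

Gaps: 1, 3, 3, 1, 3 days — not constant, but cyclic with period 3.
The events fall on every Wednesday, Thursday and Sunday.
The following Wednesday is Mar 6 1996.
The following Thursday is Mar 7 1996.
The following Sunday is Mar 10 1996.
Next Wednesday: Mar 13 1996.
Next Thursday: Mar 14 1996.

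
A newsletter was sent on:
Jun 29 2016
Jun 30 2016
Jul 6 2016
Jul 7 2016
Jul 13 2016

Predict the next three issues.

Jul 14 2016, Jul 20 2016, Jul 21 2016

The gap pattern 1, 6, 1, 6 repeats every 2 events.
These are the Wednesdays and Thursdays of each week.
The following Thursday is Jul 14 2016.
Next Wednesday: Jul 20 2016.
The following Thursday is Jul 21 2016.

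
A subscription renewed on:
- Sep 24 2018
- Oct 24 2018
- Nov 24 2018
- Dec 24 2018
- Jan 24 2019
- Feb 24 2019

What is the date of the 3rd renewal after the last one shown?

May 24 2019

Gaps: 30, 31, 30, 31, 31 days — not constant. Every event is on the 24th of the month.
Pattern: the 24th of each month.
Next: March 2019 → Mar 24 2019.
April 2019: Apr 24 2019.
Next: May 2019 → May 24 2019.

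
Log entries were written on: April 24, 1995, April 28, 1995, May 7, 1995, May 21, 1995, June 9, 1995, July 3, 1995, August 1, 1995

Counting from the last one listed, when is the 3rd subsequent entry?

Intervals are 4, 9, 14, 19, 24, 29 days — an arithmetic progression with common difference 5.
Next gap: 34 days. August 1, 1995 + 34 days = September 4, 1995.
Next gap: 39 days. September 4, 1995 + 39 days = October 13, 1995.
Next gap: 44 days. October 13, 1995 + 44 days = November 26, 1995.

November 26, 1995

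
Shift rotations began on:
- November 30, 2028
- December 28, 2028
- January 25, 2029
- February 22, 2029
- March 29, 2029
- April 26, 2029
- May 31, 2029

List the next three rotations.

June 28, 2029; July 26, 2029; August 30, 2029

Every date is a Thursday; gaps 28, 28, 28, 35, 28, 35 days.
Each is the last Thursday of its month (at least one falls on the 29th or later, ruling out '4th Thursday').
June 2029 ends with Thursday June 28, 2029.
Last Thursday of July 2029: July 26, 2029.
August 2029 ends with Thursday August 30, 2029.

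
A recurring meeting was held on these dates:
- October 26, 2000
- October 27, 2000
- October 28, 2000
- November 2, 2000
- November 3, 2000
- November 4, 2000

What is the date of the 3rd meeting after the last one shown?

Gaps: 1, 1, 5, 1, 1 days — not constant, but cyclic with period 3.
The events fall on every Thursday, Friday and Saturday.
The following Thursday is November 9, 2000.
The following Friday is November 10, 2000.
Next Saturday: November 11, 2000.

November 11, 2000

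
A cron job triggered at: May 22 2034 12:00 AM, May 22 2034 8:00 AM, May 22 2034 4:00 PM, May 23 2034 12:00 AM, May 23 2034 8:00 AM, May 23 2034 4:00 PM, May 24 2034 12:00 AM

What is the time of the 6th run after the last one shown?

May 26 2034 12:00 AM

Spacing: 8, 8, 8, 8, 8, 8 h — constant 8 h.
May 24 2034 12:00 AM + 8 h = May 24 2034 8:00 AM.
May 24 2034 8:00 AM + 8 h = May 24 2034 4:00 PM.
May 24 2034 4:00 PM + 8 h = May 25 2034 12:00 AM.
May 25 2034 12:00 AM + 8 h = May 25 2034 8:00 AM.
May 25 2034 8:00 AM + 8 h = May 25 2034 4:00 PM.
May 25 2034 4:00 PM + 8 h = May 26 2034 12:00 AM.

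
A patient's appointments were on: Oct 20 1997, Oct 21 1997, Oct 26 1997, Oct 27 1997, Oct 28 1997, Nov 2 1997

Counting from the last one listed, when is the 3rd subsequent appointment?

Gaps: 1, 5, 1, 1, 5 days — not constant, but cyclic with period 3.
The events fall on every Monday, Tuesday and Sunday.
Next Monday: Nov 3 1997.
The following Tuesday is Nov 4 1997.
The following Sunday is Nov 9 1997.

Nov 9 1997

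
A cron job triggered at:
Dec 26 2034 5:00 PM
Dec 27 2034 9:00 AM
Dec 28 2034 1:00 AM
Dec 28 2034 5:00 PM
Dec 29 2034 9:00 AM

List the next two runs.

The interval is a steady 16 hours (16, 16, 16, 16).
Dec 29 2034 9:00 AM + 16 h = Dec 30 2034 1:00 AM.
Dec 30 2034 1:00 AM + 16 h = Dec 30 2034 5:00 PM.

Dec 30 2034 1:00 AM, Dec 30 2034 5:00 PM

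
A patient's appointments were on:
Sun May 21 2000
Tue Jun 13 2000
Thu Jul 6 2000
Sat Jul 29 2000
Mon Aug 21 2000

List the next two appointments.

Every event comes 23 days after the last (23, 23, 23, 23).
Mon Aug 21 2000 + 23 days = Wed Sep 13 2000.
Wed Sep 13 2000 + 23 days = Fri Oct 6 2000.

Wed Sep 13 2000, Fri Oct 6 2000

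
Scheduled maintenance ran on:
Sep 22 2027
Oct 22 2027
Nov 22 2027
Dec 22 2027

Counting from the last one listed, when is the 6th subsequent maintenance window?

Jun 22 2028

The day-of-month is always 22 (30, 31, 30 days between events).
So this recurs on the 22nd of each month.
January 2028: Jan 22 2028.
February 2028: Feb 22 2028.
Next: March 2028 → Mar 22 2028.
Next: April 2028 → Apr 22 2028.
Next: May 2028 → May 22 2028.
Next: June 2028 → Jun 22 2028.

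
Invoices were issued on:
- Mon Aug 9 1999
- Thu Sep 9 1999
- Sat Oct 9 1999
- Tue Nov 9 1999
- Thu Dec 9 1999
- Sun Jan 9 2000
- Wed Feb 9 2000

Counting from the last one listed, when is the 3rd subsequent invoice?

Tue May 9 2000

Each date is the 9th; the gaps (31, 30, 31, 30, 31, 31) track the month lengths.
The rule is the 9th of each month.
Next: March 2000 → Thu Mar 9 2000.
April 2000: Sun Apr 9 2000.
May 2000: Tue May 9 2000.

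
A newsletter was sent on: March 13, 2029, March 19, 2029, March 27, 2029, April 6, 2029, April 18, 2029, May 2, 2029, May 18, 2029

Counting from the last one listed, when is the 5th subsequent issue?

September 5, 2029

The spacing grows by 2 each time: 6, 8, 10, 12, 14, 16 days.
Next gap: 18 days. May 18, 2029 + 18 days = June 5, 2029.
Next gap: 20 days. June 5, 2029 + 20 days = June 25, 2029.
Next gap: 22 days. June 25, 2029 + 22 days = July 17, 2029.
Next gap: 24 days. July 17, 2029 + 24 days = August 10, 2029.
Next gap: 26 days. August 10, 2029 + 26 days = September 5, 2029.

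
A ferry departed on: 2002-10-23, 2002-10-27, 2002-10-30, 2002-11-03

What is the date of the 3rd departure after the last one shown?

Gaps: 4, 3, 4 days — not constant, but cyclic with period 2.
The events fall on every Wednesday and Sunday.
Next Wednesday: 2002-11-06.
Next Sunday: 2002-11-10.
The following Wednesday is 2002-11-13.

2002-11-13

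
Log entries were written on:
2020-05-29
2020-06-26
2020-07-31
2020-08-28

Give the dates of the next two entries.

Every date is a Friday; gaps 28, 35, 28 days.
Each is the last Friday of its month (at least one falls on the 29th or later, ruling out '4th Friday').
Last Friday of September 2020: 2020-09-25.
October 2020 ends with Friday 2020-10-30.

2020-09-25, 2020-10-30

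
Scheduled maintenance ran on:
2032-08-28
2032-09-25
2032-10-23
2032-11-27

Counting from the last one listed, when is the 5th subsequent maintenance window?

All dates are Saturdays, 28, 28, 35 days apart.
Specifically, the 4th Saturday of each month.
4th Saturday of December 2032: 2032-12-25.
January 2033 — 4th Saturday is 2033-01-22.
4th Saturday of February 2033: 2033-02-26.
March 2033 — 4th Saturday is 2033-03-26.
April 2033 — 4th Saturday is 2033-04-23.

2033-04-23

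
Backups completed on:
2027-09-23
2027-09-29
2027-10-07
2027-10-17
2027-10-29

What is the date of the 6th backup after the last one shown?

2028-02-20

The spacing grows by 2 each time: 6, 8, 10, 12 days.
Next gap: 14 days. 2027-10-29 + 14 days = 2027-11-12.
Next gap: 16 days. 2027-11-12 + 16 days = 2027-11-28.
Next gap: 18 days. 2027-11-28 + 18 days = 2027-12-16.
Next gap: 20 days. 2027-12-16 + 20 days = 2028-01-05.
Next gap: 22 days. 2028-01-05 + 22 days = 2028-01-27.
Next gap: 24 days. 2028-01-27 + 24 days = 2028-02-20.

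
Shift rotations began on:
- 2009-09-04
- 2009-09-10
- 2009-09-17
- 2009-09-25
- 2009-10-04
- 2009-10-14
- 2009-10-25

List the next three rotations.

Intervals are 6, 7, 8, 9, 10, 11 days — an arithmetic progression with common difference 1.
Next gap: 12 days. 2009-10-25 + 12 days = 2009-11-06.
Next gap: 13 days. 2009-11-06 + 13 days = 2009-11-19.
Next gap: 14 days. 2009-11-19 + 14 days = 2009-12-03.

2009-11-06, 2009-11-19, 2009-12-03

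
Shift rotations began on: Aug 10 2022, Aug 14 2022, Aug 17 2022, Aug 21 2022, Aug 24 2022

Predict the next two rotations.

Gaps: 4, 3, 4, 3 days — not constant, but cyclic with period 2.
The events fall on every Wednesday and Sunday.
Next Sunday: Aug 28 2022.
The following Wednesday is Aug 31 2022.

Aug 28 2022, Aug 31 2022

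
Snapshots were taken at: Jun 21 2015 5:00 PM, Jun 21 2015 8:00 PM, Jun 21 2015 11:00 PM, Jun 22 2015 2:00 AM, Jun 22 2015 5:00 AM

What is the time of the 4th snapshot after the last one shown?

The interval is a steady 3 hours (3, 3, 3, 3).
Jun 22 2015 5:00 AM + 3 h = Jun 22 2015 8:00 AM.
Jun 22 2015 8:00 AM + 3 h = Jun 22 2015 11:00 AM.
Jun 22 2015 11:00 AM + 3 h = Jun 22 2015 2:00 PM.
Jun 22 2015 2:00 PM + 3 h = Jun 22 2015 5:00 PM.

Jun 22 2015 5:00 PM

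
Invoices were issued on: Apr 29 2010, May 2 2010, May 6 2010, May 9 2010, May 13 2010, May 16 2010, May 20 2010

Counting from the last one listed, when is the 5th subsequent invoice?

The gap pattern 3, 4, 3, 4, 3, 4 repeats every 2 events.
These are the Thursdays and Sundays of each week.
Next Sunday: May 23 2010.
The following Thursday is May 27 2010.
Next Sunday: May 30 2010.
Next Thursday: Jun 3 2010.
The following Sunday is Jun 6 2010.

Jun 6 2010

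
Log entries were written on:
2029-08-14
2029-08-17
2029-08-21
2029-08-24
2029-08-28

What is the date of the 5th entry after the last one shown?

2029-09-14

Every event lands on a Tuesday or Friday (gaps cycle 3, 4, 3, 4).
So the schedule is: every Tuesday and Friday.
Next Friday: 2029-08-31.
The following Tuesday is 2029-09-04.
The following Friday is 2029-09-07.
The following Tuesday is 2029-09-11.
The following Friday is 2029-09-14.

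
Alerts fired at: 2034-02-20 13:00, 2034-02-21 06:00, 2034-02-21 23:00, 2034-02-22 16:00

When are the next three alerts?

2034-02-23 09:00, 2034-02-24 02:00, 2034-02-24 19:00

Spacing: 17, 17, 17 h — constant 17 h.
2034-02-22 16:00 + 17 h = 2034-02-23 09:00.
2034-02-23 09:00 + 17 h = 2034-02-24 02:00.
2034-02-24 02:00 + 17 h = 2034-02-24 19:00.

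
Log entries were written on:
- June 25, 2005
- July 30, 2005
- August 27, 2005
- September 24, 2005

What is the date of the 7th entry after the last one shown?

April 29, 2006

Every date is a Saturday; gaps 35, 28, 28 days.
Each is the last Saturday of its month (at least one falls on the 29th or later, ruling out '4th Saturday').
Last Saturday of October 2005: October 29, 2005.
November 2005 ends with Saturday November 26, 2005.
Last Saturday of December 2005: December 31, 2005.
January 2006 ends with Saturday January 28, 2006.
Last Saturday of February 2006: February 25, 2006.
March 2006 ends with Saturday March 25, 2006.
April 2006 ends with Saturday April 29, 2006.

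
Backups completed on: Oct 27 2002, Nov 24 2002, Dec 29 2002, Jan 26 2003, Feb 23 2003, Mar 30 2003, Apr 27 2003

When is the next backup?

All Sundays; the gaps (28, 35, 28, 28, 35, 28) vary with month length.
This is the last Sunday of each month.
May 2003 ends with Sunday May 25 2003.

May 25 2003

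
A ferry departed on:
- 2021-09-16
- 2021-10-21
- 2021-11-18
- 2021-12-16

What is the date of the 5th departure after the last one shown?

2022-05-19

Gaps: 35, 28, 28 days — a mix of 28 and 35. Every date is a Thursday.
Each is the 3rd Thursday of its month.
3rd Thursday of January 2022: 2022-01-20.
3rd Thursday of February 2022: 2022-02-17.
March 2022 — 3rd Thursday is 2022-03-17.
3rd Thursday of April 2022: 2022-04-21.
3rd Thursday of May 2022: 2022-05-19.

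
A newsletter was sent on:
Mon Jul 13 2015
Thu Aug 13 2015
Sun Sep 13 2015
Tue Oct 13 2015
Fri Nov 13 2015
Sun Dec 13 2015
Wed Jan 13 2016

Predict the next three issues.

Sat Feb 13 2016, Sun Mar 13 2016, Wed Apr 13 2016

Each date is the 13th; the gaps (31, 31, 30, 31, 30, 31) track the month lengths.
The rule is the 13th of each month.
February 2016: Sat Feb 13 2016.
Next: March 2016 → Sun Mar 13 2016.
April 2016: Wed Apr 13 2016.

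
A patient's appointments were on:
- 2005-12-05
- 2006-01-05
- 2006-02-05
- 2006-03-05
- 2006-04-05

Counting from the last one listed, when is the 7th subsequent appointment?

The day-of-month is always 5 (31, 31, 28, 31 days between events).
So this recurs on the 5th of each month.
May 2006: 2006-05-05.
Next: June 2006 → 2006-06-05.
July 2006: 2006-07-05.
Next: August 2006 → 2006-08-05.
Next: September 2006 → 2006-09-05.
October 2006: 2006-10-05.
November 2006: 2006-11-05.

2006-11-05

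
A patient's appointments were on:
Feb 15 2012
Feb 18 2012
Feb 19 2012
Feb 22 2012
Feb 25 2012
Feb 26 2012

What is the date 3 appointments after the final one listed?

Gaps: 3, 1, 3, 3, 1 days — not constant, but cyclic with period 3.
The events fall on every Wednesday, Saturday and Sunday.
Next Wednesday: Feb 29 2012.
The following Saturday is Mar 3 2012.
Next Sunday: Mar 4 2012.

Mar 4 2012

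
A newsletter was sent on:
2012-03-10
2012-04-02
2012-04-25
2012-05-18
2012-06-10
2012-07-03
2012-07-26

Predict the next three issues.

Every event comes 23 days after the last (23, 23, 23, 23, 23, 23).
2012-07-26 + 23 days = 2012-08-18.
2012-08-18 + 23 days = 2012-09-10.
2012-09-10 + 23 days = 2012-10-03.

2012-08-18, 2012-09-10, 2012-10-03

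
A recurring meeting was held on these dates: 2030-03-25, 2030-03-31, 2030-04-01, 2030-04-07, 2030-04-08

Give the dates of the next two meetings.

2030-04-14, 2030-04-15

Every event lands on a Monday or Sunday (gaps cycle 6, 1, 6, 1).
So the schedule is: every Monday and Sunday.
The following Sunday is 2030-04-14.
Next Monday: 2030-04-15.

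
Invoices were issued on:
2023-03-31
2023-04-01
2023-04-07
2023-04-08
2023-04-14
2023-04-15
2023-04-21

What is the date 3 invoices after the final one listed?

The gap pattern 1, 6, 1, 6, 1, 6 repeats every 2 events.
These are the Fridays and Saturdays of each week.
Next Saturday: 2023-04-22.
The following Friday is 2023-04-28.
Next Saturday: 2023-04-29.

2023-04-29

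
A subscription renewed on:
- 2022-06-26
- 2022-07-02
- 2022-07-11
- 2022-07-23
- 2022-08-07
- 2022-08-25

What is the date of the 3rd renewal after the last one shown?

Gaps: 6, 9, 12, 15, 18 days — each gap is 3 larger than the previous one.
Next gap: 21 days. 2022-08-25 + 21 days = 2022-09-15.
Next gap: 24 days. 2022-09-15 + 24 days = 2022-10-09.
Next gap: 27 days. 2022-10-09 + 27 days = 2022-11-05.

2022-11-05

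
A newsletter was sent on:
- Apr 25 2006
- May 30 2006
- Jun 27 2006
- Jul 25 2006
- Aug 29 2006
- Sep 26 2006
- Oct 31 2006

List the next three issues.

Nov 28 2006, Dec 26 2006, Jan 30 2007

These are Tuesdays with 35, 28, 28, 35, 28, 35-day gaps.
Each is the final Tuesday of its month — May 30 2006 is past the 28th, so '4th Tuesday' doesn't fit.
Last Tuesday of November 2006: Nov 28 2006.
December 2006 ends with Tuesday Dec 26 2006.
Last Tuesday of January 2007: Jan 30 2007.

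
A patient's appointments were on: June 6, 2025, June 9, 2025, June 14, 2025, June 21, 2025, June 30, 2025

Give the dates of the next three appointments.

July 11, 2025; July 24, 2025; August 8, 2025

Intervals are 3, 5, 7, 9 days — an arithmetic progression with common difference 2.
Next gap: 11 days. June 30, 2025 + 11 days = July 11, 2025.
Next gap: 13 days. July 11, 2025 + 13 days = July 24, 2025.
Next gap: 15 days. July 24, 2025 + 15 days = August 8, 2025.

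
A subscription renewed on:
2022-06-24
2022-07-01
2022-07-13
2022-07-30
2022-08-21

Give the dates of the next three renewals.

2022-09-17, 2022-10-19, 2022-11-25

The spacing grows by 5 each time: 7, 12, 17, 22 days.
Next gap: 27 days. 2022-08-21 + 27 days = 2022-09-17.
Next gap: 32 days. 2022-09-17 + 32 days = 2022-10-19.
Next gap: 37 days. 2022-10-19 + 37 days = 2022-11-25.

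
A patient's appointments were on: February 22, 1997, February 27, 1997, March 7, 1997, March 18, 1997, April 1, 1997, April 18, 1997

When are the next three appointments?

Intervals are 5, 8, 11, 14, 17 days — an arithmetic progression with common difference 3.
Next gap: 20 days. April 18, 1997 + 20 days = May 8, 1997.
Next gap: 23 days. May 8, 1997 + 23 days = May 31, 1997.
Next gap: 26 days. May 31, 1997 + 26 days = June 26, 1997.

May 8, 1997; May 31, 1997; June 26, 1997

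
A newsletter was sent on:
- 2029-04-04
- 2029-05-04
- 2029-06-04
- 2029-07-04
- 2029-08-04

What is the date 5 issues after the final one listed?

2030-01-04

Gaps: 30, 31, 30, 31 days — not constant. Every event is on the 4th of the month.
Pattern: the 4th of each month.
September 2029: 2029-09-04.
October 2029: 2029-10-04.
November 2029: 2029-11-04.
Next: December 2029 → 2029-12-04.
January 2030: 2030-01-04.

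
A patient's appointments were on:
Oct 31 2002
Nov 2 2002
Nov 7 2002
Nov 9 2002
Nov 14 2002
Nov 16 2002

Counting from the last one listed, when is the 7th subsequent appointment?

The gap pattern 2, 5, 2, 5, 2 repeats every 2 events.
These are the Thursdays and Saturdays of each week.
The following Thursday is Nov 21 2002.
The following Saturday is Nov 23 2002.
The following Thursday is Nov 28 2002.
Next Saturday: Nov 30 2002.
Next Thursday: Dec 5 2002.
Next Saturday: Dec 7 2002.
Next Thursday: Dec 12 2002.

Dec 12 2002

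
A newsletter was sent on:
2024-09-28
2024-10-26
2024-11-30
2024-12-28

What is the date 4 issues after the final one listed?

2025-04-26

Every date is a Saturday; gaps 28, 35, 28 days.
Each is the last Saturday of its month (at least one falls on the 29th or later, ruling out '4th Saturday').
January 2025 ends with Saturday 2025-01-25.
Last Saturday of February 2025: 2025-02-22.
March 2025 ends with Saturday 2025-03-29.
April 2025 ends with Saturday 2025-04-26.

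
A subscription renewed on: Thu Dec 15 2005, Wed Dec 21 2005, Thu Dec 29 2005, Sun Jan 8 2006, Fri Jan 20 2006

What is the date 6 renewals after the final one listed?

The spacing grows by 2 each time: 6, 8, 10, 12 days.
Next gap: 14 days. Fri Jan 20 2006 + 14 days = Fri Feb 3 2006.
Next gap: 16 days. Fri Feb 3 2006 + 16 days = Sun Feb 19 2006.
Next gap: 18 days. Sun Feb 19 2006 + 18 days = Thu Mar 9 2006.
Next gap: 20 days. Thu Mar 9 2006 + 20 days = Wed Mar 29 2006.
Next gap: 22 days. Wed Mar 29 2006 + 22 days = Thu Apr 20 2006.
Next gap: 24 days. Thu Apr 20 2006 + 24 days = Sun May 14 2006.

Sun May 14 2006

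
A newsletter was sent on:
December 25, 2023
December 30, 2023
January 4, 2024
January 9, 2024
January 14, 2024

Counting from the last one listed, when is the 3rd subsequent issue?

January 29, 2024

Gaps between consecutive events: 5, 5, 5, 5 days — a constant 5-day interval.
January 14, 2024 + 5 days = January 19, 2024.
January 19, 2024 + 5 days = January 24, 2024.
January 24, 2024 + 5 days = January 29, 2024.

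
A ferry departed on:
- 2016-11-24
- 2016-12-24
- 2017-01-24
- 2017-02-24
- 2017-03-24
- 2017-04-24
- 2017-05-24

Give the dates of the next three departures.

Each date is the 24th; the gaps (30, 31, 31, 28, 31, 30) track the month lengths.
The rule is the 24th of each month.
June 2017: 2017-06-24.
July 2017: 2017-07-24.
Next: August 2017 → 2017-08-24.

2017-06-24, 2017-07-24, 2017-08-24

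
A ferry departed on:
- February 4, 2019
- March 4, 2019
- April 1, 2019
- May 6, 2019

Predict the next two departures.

June 3, 2019; July 1, 2019

Gaps: 28, 28, 35 days — a mix of 28 and 35. Every date is a Monday.
Each is the 1st Monday of its month.
1st Monday of June 2019: June 3, 2019.
1st Monday of July 2019: July 1, 2019.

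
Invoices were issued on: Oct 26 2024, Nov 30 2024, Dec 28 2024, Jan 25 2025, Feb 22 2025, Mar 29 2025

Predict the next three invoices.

Every date is a Saturday; gaps 35, 28, 28, 28, 35 days.
Each is the last Saturday of its month (at least one falls on the 29th or later, ruling out '4th Saturday').
Last Saturday of April 2025: Apr 26 2025.
Last Saturday of May 2025: May 31 2025.
June 2025 ends with Saturday Jun 28 2025.

Apr 26 2025, May 31 2025, Jun 28 2025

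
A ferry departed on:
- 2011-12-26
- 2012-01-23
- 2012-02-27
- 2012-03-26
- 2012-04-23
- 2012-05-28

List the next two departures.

Gaps: 28, 35, 28, 28, 35 days — a mix of 28 and 35. Every date is a Monday.
Each is the 4th Monday of its month.
4th Monday of June 2012: 2012-06-25.
4th Monday of July 2012: 2012-07-23.

2012-06-25, 2012-07-23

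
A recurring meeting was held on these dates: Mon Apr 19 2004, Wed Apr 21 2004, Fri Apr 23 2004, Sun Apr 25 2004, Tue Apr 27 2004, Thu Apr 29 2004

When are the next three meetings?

Sat May 1 2004, Mon May 3 2004, Wed May 5 2004

The spacing is 2, 2, 2, 2, 2 days — always 2 days.
Thu Apr 29 2004 + 2 days = Sat May 1 2004.
Sat May 1 2004 + 2 days = Mon May 3 2004.
Mon May 3 2004 + 2 days = Wed May 5 2004.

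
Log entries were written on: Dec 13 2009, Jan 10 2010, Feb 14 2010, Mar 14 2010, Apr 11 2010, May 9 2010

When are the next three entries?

All dates are Sundays, 28, 35, 28, 28, 28 days apart.
Specifically, the 2nd Sunday of each month.
2nd Sunday of June 2010: Jun 13 2010.
2nd Sunday of July 2010: Jul 11 2010.
2nd Sunday of August 2010: Aug 8 2010.

Jun 13 2010, Jul 11 2010, Aug 8 2010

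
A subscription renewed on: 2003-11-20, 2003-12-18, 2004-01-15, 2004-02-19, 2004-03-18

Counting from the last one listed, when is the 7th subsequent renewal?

These are Thursdays at 28- or 35-day spacing (28, 28, 35, 28).
The pattern: 3rd Thursday of the month.
3rd Thursday of April 2004: 2004-04-15.
3rd Thursday of May 2004: 2004-05-20.
3rd Thursday of June 2004: 2004-06-17.
3rd Thursday of July 2004: 2004-07-15.
August 2004 — 3rd Thursday is 2004-08-19.
3rd Thursday of September 2004: 2004-09-16.
October 2004 — 3rd Thursday is 2004-10-21.

2004-10-21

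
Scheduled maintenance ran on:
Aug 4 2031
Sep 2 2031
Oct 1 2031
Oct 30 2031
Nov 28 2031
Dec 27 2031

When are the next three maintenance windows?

Jan 25 2032, Feb 23 2032, Mar 23 2032

Every event comes 29 days after the last (29, 29, 29, 29, 29).
Dec 27 2031 + 29 days = Jan 25 2032.
Jan 25 2032 + 29 days = Feb 23 2032.
Feb 23 2032 + 29 days = Mar 23 2032.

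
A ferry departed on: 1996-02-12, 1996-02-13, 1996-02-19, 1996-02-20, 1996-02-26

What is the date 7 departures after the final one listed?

The gap pattern 1, 6, 1, 6 repeats every 2 events.
These are the Mondays and Tuesdays of each week.
The following Tuesday is 1996-02-27.
Next Monday: 1996-03-04.
Next Tuesday: 1996-03-05.
Next Monday: 1996-03-11.
Next Tuesday: 1996-03-12.
Next Monday: 1996-03-18.
Next Tuesday: 1996-03-19.

1996-03-19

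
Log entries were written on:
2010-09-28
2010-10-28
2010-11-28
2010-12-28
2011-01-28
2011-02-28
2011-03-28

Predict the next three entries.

2011-04-28, 2011-05-28, 2011-06-28

The day-of-month is always 28 (30, 31, 30, 31, 31, 28 days between events).
So this recurs on the 28th of each month.
April 2011: 2011-04-28.
May 2011: 2011-05-28.
Next: June 2011 → 2011-06-28.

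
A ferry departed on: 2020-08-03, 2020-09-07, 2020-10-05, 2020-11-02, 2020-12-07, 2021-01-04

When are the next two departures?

2021-02-01, 2021-03-01

These are Mondays at 28- or 35-day spacing (35, 28, 28, 35, 28).
The pattern: 1st Monday of the month.
February 2021 — 1st Monday is 2021-02-01.
1st Monday of March 2021: 2021-03-01.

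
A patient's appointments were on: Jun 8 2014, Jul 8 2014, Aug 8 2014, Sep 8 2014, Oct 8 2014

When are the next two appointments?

The day-of-month is always 8 (30, 31, 31, 30 days between events).
So this recurs on the 8th of each month.
Next: November 2014 → Nov 8 2014.
December 2014: Dec 8 2014.

Nov 8 2014, Dec 8 2014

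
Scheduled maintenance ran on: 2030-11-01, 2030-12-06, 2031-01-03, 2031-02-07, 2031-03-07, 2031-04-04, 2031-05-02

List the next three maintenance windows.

2031-06-06, 2031-07-04, 2031-08-01

All dates are Fridays, 35, 28, 35, 28, 28, 28 days apart.
Specifically, the 1st Friday of each month.
1st Friday of June 2031: 2031-06-06.
July 2031 — 1st Friday is 2031-07-04.
1st Friday of August 2031: 2031-08-01.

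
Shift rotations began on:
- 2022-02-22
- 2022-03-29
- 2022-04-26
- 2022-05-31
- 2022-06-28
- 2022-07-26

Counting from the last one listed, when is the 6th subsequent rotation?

Every date is a Tuesday; gaps 35, 28, 35, 28, 28 days.
Each is the last Tuesday of its month (at least one falls on the 29th or later, ruling out '4th Tuesday').
August 2022 ends with Tuesday 2022-08-30.
September 2022 ends with Tuesday 2022-09-27.
October 2022 ends with Tuesday 2022-10-25.
November 2022 ends with Tuesday 2022-11-29.
December 2022 ends with Tuesday 2022-12-27.
Last Tuesday of January 2023: 2023-01-31.

2023-01-31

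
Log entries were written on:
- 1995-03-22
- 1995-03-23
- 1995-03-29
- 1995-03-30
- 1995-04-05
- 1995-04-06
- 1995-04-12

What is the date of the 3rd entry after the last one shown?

1995-04-20

Gaps: 1, 6, 1, 6, 1, 6 days — not constant, but cyclic with period 2.
The events fall on every Wednesday and Thursday.
The following Thursday is 1995-04-13.
The following Wednesday is 1995-04-19.
Next Thursday: 1995-04-20.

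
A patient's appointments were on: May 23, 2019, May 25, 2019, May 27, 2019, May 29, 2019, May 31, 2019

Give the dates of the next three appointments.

June 2, 2019; June 4, 2019; June 6, 2019

Gaps between consecutive events: 2, 2, 2, 2 days — a constant 2-day interval.
May 31, 2019 + 2 days = June 2, 2019.
June 2, 2019 + 2 days = June 4, 2019.
June 4, 2019 + 2 days = June 6, 2019.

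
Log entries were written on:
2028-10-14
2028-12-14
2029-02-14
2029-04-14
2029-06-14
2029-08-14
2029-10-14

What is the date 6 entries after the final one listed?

2030-10-14

Gaps: 61, 62, 59, 61, 61, 61 days — not constant. Every event is on the 14th of the month.
Pattern: the 14th of every 2 months.
December 2029: 2029-12-14.
February 2030: 2030-02-14.
Next: April 2030 → 2030-04-14.
Next: June 2030 → 2030-06-14.
Next: August 2030 → 2030-08-14.
October 2030: 2030-10-14.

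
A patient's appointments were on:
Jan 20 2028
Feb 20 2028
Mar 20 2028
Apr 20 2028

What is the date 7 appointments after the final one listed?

Nov 20 2028

Each date is the 20th; the gaps (31, 29, 31) track the month lengths.
The rule is the 20th of each month.
Next: May 2028 → May 20 2028.
June 2028: Jun 20 2028.
Next: July 2028 → Jul 20 2028.
August 2028: Aug 20 2028.
Next: September 2028 → Sep 20 2028.
October 2028: Oct 20 2028.
November 2028: Nov 20 2028.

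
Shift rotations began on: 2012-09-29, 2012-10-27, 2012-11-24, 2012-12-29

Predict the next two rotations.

2013-01-26, 2013-02-23

All Saturdays; the gaps (28, 28, 35) vary with month length.
This is the last Saturday of each month.
Last Saturday of January 2013: 2013-01-26.
February 2013 ends with Saturday 2013-02-23.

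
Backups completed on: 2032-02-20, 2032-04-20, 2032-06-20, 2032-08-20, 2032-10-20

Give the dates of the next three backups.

2032-12-20, 2033-02-20, 2033-04-20

Each date is the 20th; the gaps (60, 61, 61, 61) track the month lengths.
The rule is the 20th of every 2 months.
December 2032: 2032-12-20.
Next: February 2033 → 2033-02-20.
April 2033: 2033-04-20.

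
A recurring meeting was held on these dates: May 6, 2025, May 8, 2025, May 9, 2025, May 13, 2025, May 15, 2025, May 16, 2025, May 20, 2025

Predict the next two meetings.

The gap pattern 2, 1, 4, 2, 1, 4 repeats every 3 events.
These are the Tuesdays, Thursdays and Fridays of each week.
The following Thursday is May 22, 2025.
The following Friday is May 23, 2025.

May 22, 2025; May 23, 2025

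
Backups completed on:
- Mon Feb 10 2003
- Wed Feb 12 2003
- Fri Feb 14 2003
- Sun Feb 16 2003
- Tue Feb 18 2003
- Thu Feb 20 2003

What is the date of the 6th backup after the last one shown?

Every event comes 2 days after the last (2, 2, 2, 2, 2).
Thu Feb 20 2003 + 2 days = Sat Feb 22 2003.
Sat Feb 22 2003 + 2 days = Mon Feb 24 2003.
Mon Feb 24 2003 + 2 days = Wed Feb 26 2003.
Wed Feb 26 2003 + 2 days = Fri Feb 28 2003.
Fri Feb 28 2003 + 2 days = Sun Mar 2 2003.
Sun Mar 2 2003 + 2 days = Tue Mar 4 2003.

Tue Mar 4 2003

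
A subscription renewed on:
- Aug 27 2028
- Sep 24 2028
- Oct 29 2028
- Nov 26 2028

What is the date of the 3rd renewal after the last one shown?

All Sundays; the gaps (28, 35, 28) vary with month length.
This is the last Sunday of each month.
December 2028 ends with Sunday Dec 31 2028.
Last Sunday of January 2029: Jan 28 2029.
February 2029 ends with Sunday Feb 25 2029.

Feb 25 2029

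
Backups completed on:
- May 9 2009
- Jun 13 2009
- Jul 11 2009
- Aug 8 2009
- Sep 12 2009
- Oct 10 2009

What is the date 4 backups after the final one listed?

All dates are Saturdays, 35, 28, 28, 35, 28 days apart.
Specifically, the 2nd Saturday of each month.
2nd Saturday of November 2009: Nov 14 2009.
December 2009 — 2nd Saturday is Dec 12 2009.
January 2010 — 2nd Saturday is Jan 9 2010.
2nd Saturday of February 2010: Feb 13 2010.

Feb 13 2010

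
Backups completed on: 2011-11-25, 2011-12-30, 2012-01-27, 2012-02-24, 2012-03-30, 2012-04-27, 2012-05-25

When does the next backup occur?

All Fridays; the gaps (35, 28, 28, 35, 28, 28) vary with month length.
This is the last Friday of each month.
Last Friday of June 2012: 2012-06-29.

2012-06-29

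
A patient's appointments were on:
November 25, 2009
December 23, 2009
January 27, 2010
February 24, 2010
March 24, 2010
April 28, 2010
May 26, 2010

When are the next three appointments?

These are Wednesdays at 28- or 35-day spacing (28, 35, 28, 28, 35, 28).
The pattern: 4th Wednesday of the month.
June 2010 — 4th Wednesday is June 23, 2010.
4th Wednesday of July 2010: July 28, 2010.
August 2010 — 4th Wednesday is August 25, 2010.

June 23, 2010; July 28, 2010; August 25, 2010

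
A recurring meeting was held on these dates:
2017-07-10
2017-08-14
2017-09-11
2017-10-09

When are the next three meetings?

2017-11-13, 2017-12-11, 2018-01-08

These are Mondays at 28- or 35-day spacing (35, 28, 28).
The pattern: 2nd Monday of the month.
2nd Monday of November 2017: 2017-11-13.
December 2017 — 2nd Monday is 2017-12-11.
January 2018 — 2nd Monday is 2018-01-08.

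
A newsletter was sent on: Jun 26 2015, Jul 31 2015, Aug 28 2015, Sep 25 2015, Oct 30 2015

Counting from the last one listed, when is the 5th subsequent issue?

Mar 25 2016

All Fridays; the gaps (35, 28, 28, 35) vary with month length.
This is the last Friday of each month.
Last Friday of November 2015: Nov 27 2015.
December 2015 ends with Friday Dec 25 2015.
Last Friday of January 2016: Jan 29 2016.
February 2016 ends with Friday Feb 26 2016.
Last Friday of March 2016: Mar 25 2016.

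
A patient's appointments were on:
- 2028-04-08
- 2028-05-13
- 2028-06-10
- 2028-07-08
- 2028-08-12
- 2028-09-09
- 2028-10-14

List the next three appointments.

Gaps: 35, 28, 28, 35, 28, 35 days — a mix of 28 and 35. Every date is a Saturday.
Each is the 2nd Saturday of its month.
November 2028 — 2nd Saturday is 2028-11-11.
2nd Saturday of December 2028: 2028-12-09.
January 2029 — 2nd Saturday is 2029-01-13.

2028-11-11, 2028-12-09, 2029-01-13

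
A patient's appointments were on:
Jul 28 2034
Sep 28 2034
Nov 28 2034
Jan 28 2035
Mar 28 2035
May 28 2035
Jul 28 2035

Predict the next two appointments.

Sep 28 2035, Nov 28 2035

Each date is the 28th; the gaps (62, 61, 61, 59, 61, 61) track the month lengths.
The rule is the 28th of every 2 months.
September 2035: Sep 28 2035.
Next: November 2035 → Nov 28 2035.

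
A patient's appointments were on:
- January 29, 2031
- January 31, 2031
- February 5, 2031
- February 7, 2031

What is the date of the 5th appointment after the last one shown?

February 26, 2031

The gap pattern 2, 5, 2 repeats every 2 events.
These are the Wednesdays and Fridays of each week.
Next Wednesday: February 12, 2031.
Next Friday: February 14, 2031.
The following Wednesday is February 19, 2031.
The following Friday is February 21, 2031.
Next Wednesday: February 26, 2031.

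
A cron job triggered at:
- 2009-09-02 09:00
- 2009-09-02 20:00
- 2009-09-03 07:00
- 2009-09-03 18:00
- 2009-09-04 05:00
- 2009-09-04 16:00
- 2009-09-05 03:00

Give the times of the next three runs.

2009-09-05 14:00, 2009-09-06 01:00, 2009-09-06 12:00

Spacing: 11, 11, 11, 11, 11, 11 h — constant 11 h.
2009-09-05 03:00 + 11 h = 2009-09-05 14:00.
2009-09-05 14:00 + 11 h = 2009-09-06 01:00.
2009-09-06 01:00 + 11 h = 2009-09-06 12:00.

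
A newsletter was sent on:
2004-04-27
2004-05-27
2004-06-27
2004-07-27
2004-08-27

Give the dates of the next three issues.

The day-of-month is always 27 (30, 31, 30, 31 days between events).
So this recurs on the 27th of each month.
Next: September 2004 → 2004-09-27.
Next: October 2004 → 2004-10-27.
November 2004: 2004-11-27.

2004-09-27, 2004-10-27, 2004-11-27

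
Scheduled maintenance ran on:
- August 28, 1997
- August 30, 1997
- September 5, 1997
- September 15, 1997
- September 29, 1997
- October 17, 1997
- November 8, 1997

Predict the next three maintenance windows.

December 4, 1997; January 3, 1998; February 6, 1998

Intervals are 2, 6, 10, 14, 18, 22 days — an arithmetic progression with common difference 4.
Next gap: 26 days. November 8, 1997 + 26 days = December 4, 1997.
Next gap: 30 days. December 4, 1997 + 30 days = January 3, 1998.
Next gap: 34 days. January 3, 1998 + 34 days = February 6, 1998.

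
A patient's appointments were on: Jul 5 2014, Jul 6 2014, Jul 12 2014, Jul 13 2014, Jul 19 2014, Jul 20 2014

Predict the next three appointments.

Jul 26 2014, Jul 27 2014, Aug 2 2014

Gaps: 1, 6, 1, 6, 1 days — not constant, but cyclic with period 2.
The events fall on every Saturday and Sunday.
The following Saturday is Jul 26 2014.
Next Sunday: Jul 27 2014.
Next Saturday: Aug 2 2014.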